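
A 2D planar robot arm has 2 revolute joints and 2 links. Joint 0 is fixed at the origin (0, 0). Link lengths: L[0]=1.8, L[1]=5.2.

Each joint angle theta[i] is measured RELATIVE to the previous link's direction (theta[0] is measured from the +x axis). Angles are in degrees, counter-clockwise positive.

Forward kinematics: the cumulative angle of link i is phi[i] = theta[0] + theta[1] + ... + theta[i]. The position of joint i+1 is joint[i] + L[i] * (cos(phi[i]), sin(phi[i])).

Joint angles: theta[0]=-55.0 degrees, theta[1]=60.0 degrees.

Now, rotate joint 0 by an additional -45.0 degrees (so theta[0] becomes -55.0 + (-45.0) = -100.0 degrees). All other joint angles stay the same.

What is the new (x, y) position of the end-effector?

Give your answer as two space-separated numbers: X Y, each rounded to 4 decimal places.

Answer: 3.6709 -5.1151

Derivation:
joint[0] = (0.0000, 0.0000)  (base)
link 0: phi[0] = -100 = -100 deg
  cos(-100 deg) = -0.1736, sin(-100 deg) = -0.9848
  joint[1] = (0.0000, 0.0000) + 1.8 * (-0.1736, -0.9848) = (0.0000 + -0.3126, 0.0000 + -1.7727) = (-0.3126, -1.7727)
link 1: phi[1] = -100 + 60 = -40 deg
  cos(-40 deg) = 0.7660, sin(-40 deg) = -0.6428
  joint[2] = (-0.3126, -1.7727) + 5.2 * (0.7660, -0.6428) = (-0.3126 + 3.9834, -1.7727 + -3.3425) = (3.6709, -5.1151)
End effector: (3.6709, -5.1151)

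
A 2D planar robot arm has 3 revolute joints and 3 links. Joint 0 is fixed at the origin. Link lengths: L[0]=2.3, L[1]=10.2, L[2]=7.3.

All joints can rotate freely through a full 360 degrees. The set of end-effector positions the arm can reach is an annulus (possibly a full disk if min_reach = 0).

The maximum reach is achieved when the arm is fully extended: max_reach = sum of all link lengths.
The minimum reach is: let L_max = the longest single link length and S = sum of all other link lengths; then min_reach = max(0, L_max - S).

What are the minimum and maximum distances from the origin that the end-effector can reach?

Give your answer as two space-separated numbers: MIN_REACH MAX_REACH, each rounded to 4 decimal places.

Answer: 0.6000 19.8000

Derivation:
Link lengths: [2.3, 10.2, 7.3]
max_reach = 2.3 + 10.2 + 7.3 = 19.8
L_max = max([2.3, 10.2, 7.3]) = 10.2
S (sum of others) = 19.8 - 10.2 = 9.6
min_reach = max(0, 10.2 - 9.6) = max(0, 0.6) = 0.6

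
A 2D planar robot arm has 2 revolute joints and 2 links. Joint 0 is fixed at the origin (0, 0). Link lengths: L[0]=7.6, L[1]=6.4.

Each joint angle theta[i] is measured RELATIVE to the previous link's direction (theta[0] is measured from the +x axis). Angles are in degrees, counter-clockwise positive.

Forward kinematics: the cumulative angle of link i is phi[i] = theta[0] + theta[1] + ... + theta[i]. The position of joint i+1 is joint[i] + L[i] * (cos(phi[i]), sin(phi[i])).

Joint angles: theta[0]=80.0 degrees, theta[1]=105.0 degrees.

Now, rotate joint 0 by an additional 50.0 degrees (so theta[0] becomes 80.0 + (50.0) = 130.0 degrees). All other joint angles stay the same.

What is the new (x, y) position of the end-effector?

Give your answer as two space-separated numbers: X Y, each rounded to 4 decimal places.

joint[0] = (0.0000, 0.0000)  (base)
link 0: phi[0] = 130 = 130 deg
  cos(130 deg) = -0.6428, sin(130 deg) = 0.7660
  joint[1] = (0.0000, 0.0000) + 7.6 * (-0.6428, 0.7660) = (0.0000 + -4.8852, 0.0000 + 5.8219) = (-4.8852, 5.8219)
link 1: phi[1] = 130 + 105 = 235 deg
  cos(235 deg) = -0.5736, sin(235 deg) = -0.8192
  joint[2] = (-4.8852, 5.8219) + 6.4 * (-0.5736, -0.8192) = (-4.8852 + -3.6709, 5.8219 + -5.2426) = (-8.5561, 0.5794)
End effector: (-8.5561, 0.5794)

Answer: -8.5561 0.5794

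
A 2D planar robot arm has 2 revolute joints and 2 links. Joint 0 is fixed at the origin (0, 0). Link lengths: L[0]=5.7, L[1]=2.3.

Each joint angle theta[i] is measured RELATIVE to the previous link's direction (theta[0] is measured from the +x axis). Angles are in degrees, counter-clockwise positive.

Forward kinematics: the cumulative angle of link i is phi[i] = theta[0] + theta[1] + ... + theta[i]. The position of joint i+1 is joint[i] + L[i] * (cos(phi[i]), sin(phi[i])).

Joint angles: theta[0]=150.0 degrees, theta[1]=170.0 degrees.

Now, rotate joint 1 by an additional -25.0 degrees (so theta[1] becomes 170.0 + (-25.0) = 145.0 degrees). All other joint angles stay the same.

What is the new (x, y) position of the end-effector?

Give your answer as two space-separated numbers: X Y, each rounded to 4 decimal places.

joint[0] = (0.0000, 0.0000)  (base)
link 0: phi[0] = 150 = 150 deg
  cos(150 deg) = -0.8660, sin(150 deg) = 0.5000
  joint[1] = (0.0000, 0.0000) + 5.7 * (-0.8660, 0.5000) = (0.0000 + -4.9363, 0.0000 + 2.8500) = (-4.9363, 2.8500)
link 1: phi[1] = 150 + 145 = 295 deg
  cos(295 deg) = 0.4226, sin(295 deg) = -0.9063
  joint[2] = (-4.9363, 2.8500) + 2.3 * (0.4226, -0.9063) = (-4.9363 + 0.9720, 2.8500 + -2.0845) = (-3.9643, 0.7655)
End effector: (-3.9643, 0.7655)

Answer: -3.9643 0.7655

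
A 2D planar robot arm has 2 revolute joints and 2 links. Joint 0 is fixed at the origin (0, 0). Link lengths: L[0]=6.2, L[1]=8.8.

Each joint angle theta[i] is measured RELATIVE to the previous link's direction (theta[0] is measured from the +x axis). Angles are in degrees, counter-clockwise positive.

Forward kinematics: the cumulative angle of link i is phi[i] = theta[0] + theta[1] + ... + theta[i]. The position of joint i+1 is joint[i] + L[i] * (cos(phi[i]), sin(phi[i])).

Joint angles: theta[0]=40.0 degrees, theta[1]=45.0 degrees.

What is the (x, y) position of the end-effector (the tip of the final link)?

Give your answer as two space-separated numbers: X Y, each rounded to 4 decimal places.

Answer: 5.5164 12.7518

Derivation:
joint[0] = (0.0000, 0.0000)  (base)
link 0: phi[0] = 40 = 40 deg
  cos(40 deg) = 0.7660, sin(40 deg) = 0.6428
  joint[1] = (0.0000, 0.0000) + 6.2 * (0.7660, 0.6428) = (0.0000 + 4.7495, 0.0000 + 3.9853) = (4.7495, 3.9853)
link 1: phi[1] = 40 + 45 = 85 deg
  cos(85 deg) = 0.0872, sin(85 deg) = 0.9962
  joint[2] = (4.7495, 3.9853) + 8.8 * (0.0872, 0.9962) = (4.7495 + 0.7670, 3.9853 + 8.7665) = (5.5164, 12.7518)
End effector: (5.5164, 12.7518)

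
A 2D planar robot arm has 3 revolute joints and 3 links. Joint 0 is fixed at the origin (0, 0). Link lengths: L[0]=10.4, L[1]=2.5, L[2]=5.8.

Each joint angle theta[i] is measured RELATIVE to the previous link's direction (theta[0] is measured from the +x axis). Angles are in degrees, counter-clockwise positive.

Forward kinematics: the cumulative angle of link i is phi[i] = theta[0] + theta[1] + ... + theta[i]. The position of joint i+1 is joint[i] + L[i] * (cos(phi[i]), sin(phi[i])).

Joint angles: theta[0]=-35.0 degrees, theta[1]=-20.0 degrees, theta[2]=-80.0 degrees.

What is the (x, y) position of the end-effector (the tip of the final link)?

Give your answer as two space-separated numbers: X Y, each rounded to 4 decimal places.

joint[0] = (0.0000, 0.0000)  (base)
link 0: phi[0] = -35 = -35 deg
  cos(-35 deg) = 0.8192, sin(-35 deg) = -0.5736
  joint[1] = (0.0000, 0.0000) + 10.4 * (0.8192, -0.5736) = (0.0000 + 8.5192, 0.0000 + -5.9652) = (8.5192, -5.9652)
link 1: phi[1] = -35 + -20 = -55 deg
  cos(-55 deg) = 0.5736, sin(-55 deg) = -0.8192
  joint[2] = (8.5192, -5.9652) + 2.5 * (0.5736, -0.8192) = (8.5192 + 1.4339, -5.9652 + -2.0479) = (9.9531, -8.0131)
link 2: phi[2] = -35 + -20 + -80 = -135 deg
  cos(-135 deg) = -0.7071, sin(-135 deg) = -0.7071
  joint[3] = (9.9531, -8.0131) + 5.8 * (-0.7071, -0.7071) = (9.9531 + -4.1012, -8.0131 + -4.1012) = (5.8519, -12.1143)
End effector: (5.8519, -12.1143)

Answer: 5.8519 -12.1143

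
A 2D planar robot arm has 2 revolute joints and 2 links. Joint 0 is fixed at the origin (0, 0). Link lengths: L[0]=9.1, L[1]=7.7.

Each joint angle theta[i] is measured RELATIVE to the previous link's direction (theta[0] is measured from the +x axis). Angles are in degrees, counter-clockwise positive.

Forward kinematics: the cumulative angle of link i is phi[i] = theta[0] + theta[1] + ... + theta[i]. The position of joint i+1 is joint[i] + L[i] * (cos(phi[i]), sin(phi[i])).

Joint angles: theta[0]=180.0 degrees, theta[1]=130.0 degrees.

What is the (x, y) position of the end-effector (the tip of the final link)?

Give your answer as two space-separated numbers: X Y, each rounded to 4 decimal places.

Answer: -4.1505 -5.8985

Derivation:
joint[0] = (0.0000, 0.0000)  (base)
link 0: phi[0] = 180 = 180 deg
  cos(180 deg) = -1.0000, sin(180 deg) = 0.0000
  joint[1] = (0.0000, 0.0000) + 9.1 * (-1.0000, 0.0000) = (0.0000 + -9.1000, 0.0000 + 0.0000) = (-9.1000, 0.0000)
link 1: phi[1] = 180 + 130 = 310 deg
  cos(310 deg) = 0.6428, sin(310 deg) = -0.7660
  joint[2] = (-9.1000, 0.0000) + 7.7 * (0.6428, -0.7660) = (-9.1000 + 4.9495, 0.0000 + -5.8985) = (-4.1505, -5.8985)
End effector: (-4.1505, -5.8985)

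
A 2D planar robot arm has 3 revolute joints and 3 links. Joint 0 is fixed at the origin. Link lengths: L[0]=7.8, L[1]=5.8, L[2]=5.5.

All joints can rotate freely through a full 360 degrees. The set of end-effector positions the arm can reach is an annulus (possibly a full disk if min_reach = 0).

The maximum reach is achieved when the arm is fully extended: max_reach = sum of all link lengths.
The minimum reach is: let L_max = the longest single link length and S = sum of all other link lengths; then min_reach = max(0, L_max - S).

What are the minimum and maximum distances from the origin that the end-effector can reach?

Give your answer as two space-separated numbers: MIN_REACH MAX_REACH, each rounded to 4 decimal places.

Link lengths: [7.8, 5.8, 5.5]
max_reach = 7.8 + 5.8 + 5.5 = 19.1
L_max = max([7.8, 5.8, 5.5]) = 7.8
S (sum of others) = 19.1 - 7.8 = 11.3
min_reach = max(0, 7.8 - 11.3) = max(0, -3.5) = 0

Answer: 0.0000 19.1000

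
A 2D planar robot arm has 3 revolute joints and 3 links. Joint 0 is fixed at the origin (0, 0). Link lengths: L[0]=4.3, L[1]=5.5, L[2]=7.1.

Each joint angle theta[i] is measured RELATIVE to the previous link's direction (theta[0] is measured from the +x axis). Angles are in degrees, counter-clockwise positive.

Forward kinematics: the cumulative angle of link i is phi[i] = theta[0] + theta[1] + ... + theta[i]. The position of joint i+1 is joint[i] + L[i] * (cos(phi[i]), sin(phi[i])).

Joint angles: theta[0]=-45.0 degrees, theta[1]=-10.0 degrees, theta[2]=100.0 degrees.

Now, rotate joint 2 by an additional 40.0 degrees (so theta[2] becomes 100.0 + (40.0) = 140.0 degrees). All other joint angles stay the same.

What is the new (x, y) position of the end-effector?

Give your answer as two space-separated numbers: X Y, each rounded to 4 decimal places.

Answer: 6.8140 -0.4729

Derivation:
joint[0] = (0.0000, 0.0000)  (base)
link 0: phi[0] = -45 = -45 deg
  cos(-45 deg) = 0.7071, sin(-45 deg) = -0.7071
  joint[1] = (0.0000, 0.0000) + 4.3 * (0.7071, -0.7071) = (0.0000 + 3.0406, 0.0000 + -3.0406) = (3.0406, -3.0406)
link 1: phi[1] = -45 + -10 = -55 deg
  cos(-55 deg) = 0.5736, sin(-55 deg) = -0.8192
  joint[2] = (3.0406, -3.0406) + 5.5 * (0.5736, -0.8192) = (3.0406 + 3.1547, -3.0406 + -4.5053) = (6.1952, -7.5459)
link 2: phi[2] = -45 + -10 + 140 = 85 deg
  cos(85 deg) = 0.0872, sin(85 deg) = 0.9962
  joint[3] = (6.1952, -7.5459) + 7.1 * (0.0872, 0.9962) = (6.1952 + 0.6188, -7.5459 + 7.0730) = (6.8140, -0.4729)
End effector: (6.8140, -0.4729)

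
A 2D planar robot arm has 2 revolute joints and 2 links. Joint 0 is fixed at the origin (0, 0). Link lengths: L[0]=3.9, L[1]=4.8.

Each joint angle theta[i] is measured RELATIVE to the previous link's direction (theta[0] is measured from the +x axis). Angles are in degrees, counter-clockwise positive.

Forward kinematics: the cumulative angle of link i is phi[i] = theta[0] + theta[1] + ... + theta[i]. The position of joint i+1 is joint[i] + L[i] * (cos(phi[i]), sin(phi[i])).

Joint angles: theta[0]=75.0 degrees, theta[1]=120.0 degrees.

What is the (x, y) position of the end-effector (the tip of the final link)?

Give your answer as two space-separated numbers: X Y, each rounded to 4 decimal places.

Answer: -3.6270 2.5248

Derivation:
joint[0] = (0.0000, 0.0000)  (base)
link 0: phi[0] = 75 = 75 deg
  cos(75 deg) = 0.2588, sin(75 deg) = 0.9659
  joint[1] = (0.0000, 0.0000) + 3.9 * (0.2588, 0.9659) = (0.0000 + 1.0094, 0.0000 + 3.7671) = (1.0094, 3.7671)
link 1: phi[1] = 75 + 120 = 195 deg
  cos(195 deg) = -0.9659, sin(195 deg) = -0.2588
  joint[2] = (1.0094, 3.7671) + 4.8 * (-0.9659, -0.2588) = (1.0094 + -4.6364, 3.7671 + -1.2423) = (-3.6270, 2.5248)
End effector: (-3.6270, 2.5248)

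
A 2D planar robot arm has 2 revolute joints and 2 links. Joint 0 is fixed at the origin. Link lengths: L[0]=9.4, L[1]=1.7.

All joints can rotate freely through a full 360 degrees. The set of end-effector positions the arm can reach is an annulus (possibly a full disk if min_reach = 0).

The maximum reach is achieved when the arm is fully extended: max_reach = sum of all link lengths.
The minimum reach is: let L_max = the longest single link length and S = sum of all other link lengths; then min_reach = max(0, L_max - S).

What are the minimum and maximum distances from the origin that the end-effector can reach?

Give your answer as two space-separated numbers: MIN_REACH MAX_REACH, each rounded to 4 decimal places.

Answer: 7.7000 11.1000

Derivation:
Link lengths: [9.4, 1.7]
max_reach = 9.4 + 1.7 = 11.1
L_max = max([9.4, 1.7]) = 9.4
S (sum of others) = 11.1 - 9.4 = 1.7
min_reach = max(0, 9.4 - 1.7) = max(0, 7.7) = 7.7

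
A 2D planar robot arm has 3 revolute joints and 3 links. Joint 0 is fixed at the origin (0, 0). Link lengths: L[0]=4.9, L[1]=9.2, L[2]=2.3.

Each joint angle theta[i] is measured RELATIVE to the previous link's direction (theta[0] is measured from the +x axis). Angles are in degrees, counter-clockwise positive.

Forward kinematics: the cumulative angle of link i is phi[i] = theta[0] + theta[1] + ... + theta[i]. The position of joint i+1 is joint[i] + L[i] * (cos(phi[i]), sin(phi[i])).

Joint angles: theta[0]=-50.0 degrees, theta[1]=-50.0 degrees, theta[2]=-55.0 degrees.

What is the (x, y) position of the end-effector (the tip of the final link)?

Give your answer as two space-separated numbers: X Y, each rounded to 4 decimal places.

joint[0] = (0.0000, 0.0000)  (base)
link 0: phi[0] = -50 = -50 deg
  cos(-50 deg) = 0.6428, sin(-50 deg) = -0.7660
  joint[1] = (0.0000, 0.0000) + 4.9 * (0.6428, -0.7660) = (0.0000 + 3.1497, 0.0000 + -3.7536) = (3.1497, -3.7536)
link 1: phi[1] = -50 + -50 = -100 deg
  cos(-100 deg) = -0.1736, sin(-100 deg) = -0.9848
  joint[2] = (3.1497, -3.7536) + 9.2 * (-0.1736, -0.9848) = (3.1497 + -1.5976, -3.7536 + -9.0602) = (1.5521, -12.8138)
link 2: phi[2] = -50 + -50 + -55 = -155 deg
  cos(-155 deg) = -0.9063, sin(-155 deg) = -0.4226
  joint[3] = (1.5521, -12.8138) + 2.3 * (-0.9063, -0.4226) = (1.5521 + -2.0845, -12.8138 + -0.9720) = (-0.5324, -13.7859)
End effector: (-0.5324, -13.7859)

Answer: -0.5324 -13.7859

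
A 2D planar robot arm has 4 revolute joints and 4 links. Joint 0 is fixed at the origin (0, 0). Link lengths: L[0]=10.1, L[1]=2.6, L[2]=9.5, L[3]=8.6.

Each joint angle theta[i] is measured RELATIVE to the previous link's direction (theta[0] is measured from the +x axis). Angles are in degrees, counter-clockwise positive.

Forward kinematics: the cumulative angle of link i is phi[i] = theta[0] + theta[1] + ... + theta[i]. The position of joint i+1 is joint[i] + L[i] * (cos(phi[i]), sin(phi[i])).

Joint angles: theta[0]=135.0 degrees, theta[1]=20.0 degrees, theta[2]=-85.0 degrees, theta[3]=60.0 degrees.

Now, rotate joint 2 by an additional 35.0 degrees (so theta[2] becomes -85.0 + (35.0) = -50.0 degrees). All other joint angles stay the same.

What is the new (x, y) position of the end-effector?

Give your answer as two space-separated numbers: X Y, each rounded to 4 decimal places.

Answer: -20.2639 19.6427

Derivation:
joint[0] = (0.0000, 0.0000)  (base)
link 0: phi[0] = 135 = 135 deg
  cos(135 deg) = -0.7071, sin(135 deg) = 0.7071
  joint[1] = (0.0000, 0.0000) + 10.1 * (-0.7071, 0.7071) = (0.0000 + -7.1418, 0.0000 + 7.1418) = (-7.1418, 7.1418)
link 1: phi[1] = 135 + 20 = 155 deg
  cos(155 deg) = -0.9063, sin(155 deg) = 0.4226
  joint[2] = (-7.1418, 7.1418) + 2.6 * (-0.9063, 0.4226) = (-7.1418 + -2.3564, 7.1418 + 1.0988) = (-9.4982, 8.2406)
link 2: phi[2] = 135 + 20 + -50 = 105 deg
  cos(105 deg) = -0.2588, sin(105 deg) = 0.9659
  joint[3] = (-9.4982, 8.2406) + 9.5 * (-0.2588, 0.9659) = (-9.4982 + -2.4588, 8.2406 + 9.1763) = (-11.9570, 17.4169)
link 3: phi[3] = 135 + 20 + -50 + 60 = 165 deg
  cos(165 deg) = -0.9659, sin(165 deg) = 0.2588
  joint[4] = (-11.9570, 17.4169) + 8.6 * (-0.9659, 0.2588) = (-11.9570 + -8.3070, 17.4169 + 2.2258) = (-20.2639, 19.6427)
End effector: (-20.2639, 19.6427)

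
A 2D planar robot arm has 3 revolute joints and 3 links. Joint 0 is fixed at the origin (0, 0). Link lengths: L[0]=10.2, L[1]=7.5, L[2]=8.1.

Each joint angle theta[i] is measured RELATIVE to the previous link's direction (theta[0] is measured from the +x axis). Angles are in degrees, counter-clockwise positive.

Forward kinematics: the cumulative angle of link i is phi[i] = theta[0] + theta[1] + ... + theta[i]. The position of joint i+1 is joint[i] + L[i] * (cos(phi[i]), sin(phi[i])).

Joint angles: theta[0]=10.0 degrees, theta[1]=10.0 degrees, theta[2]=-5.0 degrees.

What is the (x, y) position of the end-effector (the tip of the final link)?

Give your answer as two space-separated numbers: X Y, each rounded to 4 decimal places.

joint[0] = (0.0000, 0.0000)  (base)
link 0: phi[0] = 10 = 10 deg
  cos(10 deg) = 0.9848, sin(10 deg) = 0.1736
  joint[1] = (0.0000, 0.0000) + 10.2 * (0.9848, 0.1736) = (0.0000 + 10.0450, 0.0000 + 1.7712) = (10.0450, 1.7712)
link 1: phi[1] = 10 + 10 = 20 deg
  cos(20 deg) = 0.9397, sin(20 deg) = 0.3420
  joint[2] = (10.0450, 1.7712) + 7.5 * (0.9397, 0.3420) = (10.0450 + 7.0477, 1.7712 + 2.5652) = (17.0927, 4.3364)
link 2: phi[2] = 10 + 10 + -5 = 15 deg
  cos(15 deg) = 0.9659, sin(15 deg) = 0.2588
  joint[3] = (17.0927, 4.3364) + 8.1 * (0.9659, 0.2588) = (17.0927 + 7.8240, 4.3364 + 2.0964) = (24.9167, 6.4328)
End effector: (24.9167, 6.4328)

Answer: 24.9167 6.4328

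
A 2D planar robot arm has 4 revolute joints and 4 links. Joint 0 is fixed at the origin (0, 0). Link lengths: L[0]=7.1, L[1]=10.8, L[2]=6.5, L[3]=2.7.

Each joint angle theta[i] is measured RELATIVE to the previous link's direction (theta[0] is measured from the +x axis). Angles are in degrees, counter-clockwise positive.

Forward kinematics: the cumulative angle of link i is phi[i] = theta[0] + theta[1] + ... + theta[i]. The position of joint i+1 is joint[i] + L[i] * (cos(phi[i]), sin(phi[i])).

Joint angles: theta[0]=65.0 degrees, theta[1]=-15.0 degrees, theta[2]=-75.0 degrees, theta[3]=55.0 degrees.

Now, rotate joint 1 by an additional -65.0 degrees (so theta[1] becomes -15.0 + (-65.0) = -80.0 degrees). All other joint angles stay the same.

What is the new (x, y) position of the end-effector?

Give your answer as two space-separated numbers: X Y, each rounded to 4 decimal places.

Answer: 15.6443 -4.4091

Derivation:
joint[0] = (0.0000, 0.0000)  (base)
link 0: phi[0] = 65 = 65 deg
  cos(65 deg) = 0.4226, sin(65 deg) = 0.9063
  joint[1] = (0.0000, 0.0000) + 7.1 * (0.4226, 0.9063) = (0.0000 + 3.0006, 0.0000 + 6.4348) = (3.0006, 6.4348)
link 1: phi[1] = 65 + -80 = -15 deg
  cos(-15 deg) = 0.9659, sin(-15 deg) = -0.2588
  joint[2] = (3.0006, 6.4348) + 10.8 * (0.9659, -0.2588) = (3.0006 + 10.4320, 6.4348 + -2.7952) = (13.4326, 3.6395)
link 2: phi[2] = 65 + -80 + -75 = -90 deg
  cos(-90 deg) = 0.0000, sin(-90 deg) = -1.0000
  joint[3] = (13.4326, 3.6395) + 6.5 * (0.0000, -1.0000) = (13.4326 + 0.0000, 3.6395 + -6.5000) = (13.4326, -2.8605)
link 3: phi[3] = 65 + -80 + -75 + 55 = -35 deg
  cos(-35 deg) = 0.8192, sin(-35 deg) = -0.5736
  joint[4] = (13.4326, -2.8605) + 2.7 * (0.8192, -0.5736) = (13.4326 + 2.2117, -2.8605 + -1.5487) = (15.6443, -4.4091)
End effector: (15.6443, -4.4091)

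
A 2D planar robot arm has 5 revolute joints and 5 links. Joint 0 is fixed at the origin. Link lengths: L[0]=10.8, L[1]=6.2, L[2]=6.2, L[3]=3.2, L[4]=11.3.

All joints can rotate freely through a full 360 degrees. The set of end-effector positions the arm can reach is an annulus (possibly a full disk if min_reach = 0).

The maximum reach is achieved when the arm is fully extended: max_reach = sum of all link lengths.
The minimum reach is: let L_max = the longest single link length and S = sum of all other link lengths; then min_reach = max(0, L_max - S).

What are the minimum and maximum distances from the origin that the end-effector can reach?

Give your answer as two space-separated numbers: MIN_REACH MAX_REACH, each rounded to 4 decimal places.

Link lengths: [10.8, 6.2, 6.2, 3.2, 11.3]
max_reach = 10.8 + 6.2 + 6.2 + 3.2 + 11.3 = 37.7
L_max = max([10.8, 6.2, 6.2, 3.2, 11.3]) = 11.3
S (sum of others) = 37.7 - 11.3 = 26.4
min_reach = max(0, 11.3 - 26.4) = max(0, -15.1) = 0

Answer: 0.0000 37.7000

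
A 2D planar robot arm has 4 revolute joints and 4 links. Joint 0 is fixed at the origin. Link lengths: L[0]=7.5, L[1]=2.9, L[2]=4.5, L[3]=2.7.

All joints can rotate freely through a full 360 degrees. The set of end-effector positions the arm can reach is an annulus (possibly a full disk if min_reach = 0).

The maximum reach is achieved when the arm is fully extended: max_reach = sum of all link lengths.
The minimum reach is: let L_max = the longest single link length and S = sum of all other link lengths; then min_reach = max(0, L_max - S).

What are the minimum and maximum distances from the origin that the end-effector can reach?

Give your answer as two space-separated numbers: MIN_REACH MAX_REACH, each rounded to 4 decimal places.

Link lengths: [7.5, 2.9, 4.5, 2.7]
max_reach = 7.5 + 2.9 + 4.5 + 2.7 = 17.6
L_max = max([7.5, 2.9, 4.5, 2.7]) = 7.5
S (sum of others) = 17.6 - 7.5 = 10.1
min_reach = max(0, 7.5 - 10.1) = max(0, -2.6) = 0

Answer: 0.0000 17.6000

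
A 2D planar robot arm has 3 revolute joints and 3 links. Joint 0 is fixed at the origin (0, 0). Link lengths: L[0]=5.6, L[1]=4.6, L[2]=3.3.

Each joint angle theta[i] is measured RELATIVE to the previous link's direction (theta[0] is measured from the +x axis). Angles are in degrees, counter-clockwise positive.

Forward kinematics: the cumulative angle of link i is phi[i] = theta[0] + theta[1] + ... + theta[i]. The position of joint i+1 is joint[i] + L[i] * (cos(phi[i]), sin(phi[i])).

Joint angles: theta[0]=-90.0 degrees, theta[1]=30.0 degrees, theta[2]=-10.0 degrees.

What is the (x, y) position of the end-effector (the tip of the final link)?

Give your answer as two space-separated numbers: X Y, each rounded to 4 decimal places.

Answer: 3.4287 -12.6847

Derivation:
joint[0] = (0.0000, 0.0000)  (base)
link 0: phi[0] = -90 = -90 deg
  cos(-90 deg) = 0.0000, sin(-90 deg) = -1.0000
  joint[1] = (0.0000, 0.0000) + 5.6 * (0.0000, -1.0000) = (0.0000 + 0.0000, 0.0000 + -5.6000) = (0.0000, -5.6000)
link 1: phi[1] = -90 + 30 = -60 deg
  cos(-60 deg) = 0.5000, sin(-60 deg) = -0.8660
  joint[2] = (0.0000, -5.6000) + 4.6 * (0.5000, -0.8660) = (0.0000 + 2.3000, -5.6000 + -3.9837) = (2.3000, -9.5837)
link 2: phi[2] = -90 + 30 + -10 = -70 deg
  cos(-70 deg) = 0.3420, sin(-70 deg) = -0.9397
  joint[3] = (2.3000, -9.5837) + 3.3 * (0.3420, -0.9397) = (2.3000 + 1.1287, -9.5837 + -3.1010) = (3.4287, -12.6847)
End effector: (3.4287, -12.6847)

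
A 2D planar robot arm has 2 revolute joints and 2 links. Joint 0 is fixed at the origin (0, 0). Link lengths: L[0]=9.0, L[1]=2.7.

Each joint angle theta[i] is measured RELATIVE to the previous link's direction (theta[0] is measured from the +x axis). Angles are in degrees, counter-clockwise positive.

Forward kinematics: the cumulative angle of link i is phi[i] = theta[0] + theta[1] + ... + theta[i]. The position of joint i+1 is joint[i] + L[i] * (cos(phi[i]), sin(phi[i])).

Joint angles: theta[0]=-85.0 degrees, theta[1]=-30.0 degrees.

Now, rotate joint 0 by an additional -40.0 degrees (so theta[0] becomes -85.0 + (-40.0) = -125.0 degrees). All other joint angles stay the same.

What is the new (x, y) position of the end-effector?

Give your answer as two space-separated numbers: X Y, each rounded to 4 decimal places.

joint[0] = (0.0000, 0.0000)  (base)
link 0: phi[0] = -125 = -125 deg
  cos(-125 deg) = -0.5736, sin(-125 deg) = -0.8192
  joint[1] = (0.0000, 0.0000) + 9 * (-0.5736, -0.8192) = (0.0000 + -5.1622, 0.0000 + -7.3724) = (-5.1622, -7.3724)
link 1: phi[1] = -125 + -30 = -155 deg
  cos(-155 deg) = -0.9063, sin(-155 deg) = -0.4226
  joint[2] = (-5.1622, -7.3724) + 2.7 * (-0.9063, -0.4226) = (-5.1622 + -2.4470, -7.3724 + -1.1411) = (-7.6092, -8.5134)
End effector: (-7.6092, -8.5134)

Answer: -7.6092 -8.5134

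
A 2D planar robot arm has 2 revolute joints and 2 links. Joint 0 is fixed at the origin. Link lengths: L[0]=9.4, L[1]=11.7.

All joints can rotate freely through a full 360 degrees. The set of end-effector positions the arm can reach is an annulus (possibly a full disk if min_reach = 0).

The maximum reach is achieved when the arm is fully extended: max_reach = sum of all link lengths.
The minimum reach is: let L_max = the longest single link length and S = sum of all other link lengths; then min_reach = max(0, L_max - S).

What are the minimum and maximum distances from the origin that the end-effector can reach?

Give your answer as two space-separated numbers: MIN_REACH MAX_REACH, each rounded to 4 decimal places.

Answer: 2.3000 21.1000

Derivation:
Link lengths: [9.4, 11.7]
max_reach = 9.4 + 11.7 = 21.1
L_max = max([9.4, 11.7]) = 11.7
S (sum of others) = 21.1 - 11.7 = 9.4
min_reach = max(0, 11.7 - 9.4) = max(0, 2.3) = 2.3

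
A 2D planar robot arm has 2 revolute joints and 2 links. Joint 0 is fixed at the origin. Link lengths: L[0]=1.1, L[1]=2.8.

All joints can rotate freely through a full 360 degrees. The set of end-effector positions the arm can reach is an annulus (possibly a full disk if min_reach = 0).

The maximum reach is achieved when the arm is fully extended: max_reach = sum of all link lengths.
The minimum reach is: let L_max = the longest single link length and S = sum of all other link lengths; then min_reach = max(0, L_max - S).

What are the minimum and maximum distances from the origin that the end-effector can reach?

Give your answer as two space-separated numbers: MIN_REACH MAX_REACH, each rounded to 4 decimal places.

Link lengths: [1.1, 2.8]
max_reach = 1.1 + 2.8 = 3.9
L_max = max([1.1, 2.8]) = 2.8
S (sum of others) = 3.9 - 2.8 = 1.1
min_reach = max(0, 2.8 - 1.1) = max(0, 1.7) = 1.7

Answer: 1.7000 3.9000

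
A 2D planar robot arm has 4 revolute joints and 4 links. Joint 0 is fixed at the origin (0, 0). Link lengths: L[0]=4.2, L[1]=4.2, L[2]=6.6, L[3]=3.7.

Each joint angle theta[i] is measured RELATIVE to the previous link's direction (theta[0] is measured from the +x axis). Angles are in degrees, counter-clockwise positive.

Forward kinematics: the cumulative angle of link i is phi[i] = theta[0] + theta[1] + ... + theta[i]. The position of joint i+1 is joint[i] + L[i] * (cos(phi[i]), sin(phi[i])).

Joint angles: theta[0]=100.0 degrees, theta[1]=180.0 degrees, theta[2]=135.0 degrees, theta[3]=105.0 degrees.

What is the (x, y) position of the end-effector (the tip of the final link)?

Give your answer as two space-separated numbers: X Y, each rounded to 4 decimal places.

joint[0] = (0.0000, 0.0000)  (base)
link 0: phi[0] = 100 = 100 deg
  cos(100 deg) = -0.1736, sin(100 deg) = 0.9848
  joint[1] = (0.0000, 0.0000) + 4.2 * (-0.1736, 0.9848) = (0.0000 + -0.7293, 0.0000 + 4.1362) = (-0.7293, 4.1362)
link 1: phi[1] = 100 + 180 = 280 deg
  cos(280 deg) = 0.1736, sin(280 deg) = -0.9848
  joint[2] = (-0.7293, 4.1362) + 4.2 * (0.1736, -0.9848) = (-0.7293 + 0.7293, 4.1362 + -4.1362) = (-0.0000, -0.0000)
link 2: phi[2] = 100 + 180 + 135 = 415 deg
  cos(415 deg) = 0.5736, sin(415 deg) = 0.8192
  joint[3] = (-0.0000, -0.0000) + 6.6 * (0.5736, 0.8192) = (-0.0000 + 3.7856, -0.0000 + 5.4064) = (3.7856, 5.4064)
link 3: phi[3] = 100 + 180 + 135 + 105 = 520 deg
  cos(520 deg) = -0.9397, sin(520 deg) = 0.3420
  joint[4] = (3.7856, 5.4064) + 3.7 * (-0.9397, 0.3420) = (3.7856 + -3.4769, 5.4064 + 1.2655) = (0.3087, 6.6719)
End effector: (0.3087, 6.6719)

Answer: 0.3087 6.6719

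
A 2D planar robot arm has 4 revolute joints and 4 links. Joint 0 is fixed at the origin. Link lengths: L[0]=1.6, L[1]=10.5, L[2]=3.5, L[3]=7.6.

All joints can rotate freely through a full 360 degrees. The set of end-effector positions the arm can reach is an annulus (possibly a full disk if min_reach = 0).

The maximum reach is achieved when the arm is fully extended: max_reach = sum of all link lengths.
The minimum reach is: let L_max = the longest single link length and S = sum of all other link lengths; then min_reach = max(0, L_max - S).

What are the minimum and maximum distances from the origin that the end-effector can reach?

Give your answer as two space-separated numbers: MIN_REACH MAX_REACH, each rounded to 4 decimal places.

Link lengths: [1.6, 10.5, 3.5, 7.6]
max_reach = 1.6 + 10.5 + 3.5 + 7.6 = 23.2
L_max = max([1.6, 10.5, 3.5, 7.6]) = 10.5
S (sum of others) = 23.2 - 10.5 = 12.7
min_reach = max(0, 10.5 - 12.7) = max(0, -2.2) = 0

Answer: 0.0000 23.2000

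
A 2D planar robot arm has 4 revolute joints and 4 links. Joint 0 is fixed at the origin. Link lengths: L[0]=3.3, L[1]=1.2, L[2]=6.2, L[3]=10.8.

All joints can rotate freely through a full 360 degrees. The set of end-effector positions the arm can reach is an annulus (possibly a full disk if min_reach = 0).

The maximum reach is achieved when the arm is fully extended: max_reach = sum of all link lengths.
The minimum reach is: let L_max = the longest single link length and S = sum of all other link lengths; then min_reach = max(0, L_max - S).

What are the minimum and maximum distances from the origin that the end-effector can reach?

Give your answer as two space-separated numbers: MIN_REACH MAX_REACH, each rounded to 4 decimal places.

Link lengths: [3.3, 1.2, 6.2, 10.8]
max_reach = 3.3 + 1.2 + 6.2 + 10.8 = 21.5
L_max = max([3.3, 1.2, 6.2, 10.8]) = 10.8
S (sum of others) = 21.5 - 10.8 = 10.7
min_reach = max(0, 10.8 - 10.7) = max(0, 0.1) = 0.1

Answer: 0.1000 21.5000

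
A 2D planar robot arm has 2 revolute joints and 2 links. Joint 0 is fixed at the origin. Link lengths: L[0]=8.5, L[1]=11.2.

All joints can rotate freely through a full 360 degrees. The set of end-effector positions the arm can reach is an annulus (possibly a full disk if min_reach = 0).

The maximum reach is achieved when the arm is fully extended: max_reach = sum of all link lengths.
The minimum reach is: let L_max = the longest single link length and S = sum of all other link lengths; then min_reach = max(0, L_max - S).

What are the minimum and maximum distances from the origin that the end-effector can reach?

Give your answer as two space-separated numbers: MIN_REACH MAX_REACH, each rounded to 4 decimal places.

Answer: 2.7000 19.7000

Derivation:
Link lengths: [8.5, 11.2]
max_reach = 8.5 + 11.2 = 19.7
L_max = max([8.5, 11.2]) = 11.2
S (sum of others) = 19.7 - 11.2 = 8.5
min_reach = max(0, 11.2 - 8.5) = max(0, 2.7) = 2.7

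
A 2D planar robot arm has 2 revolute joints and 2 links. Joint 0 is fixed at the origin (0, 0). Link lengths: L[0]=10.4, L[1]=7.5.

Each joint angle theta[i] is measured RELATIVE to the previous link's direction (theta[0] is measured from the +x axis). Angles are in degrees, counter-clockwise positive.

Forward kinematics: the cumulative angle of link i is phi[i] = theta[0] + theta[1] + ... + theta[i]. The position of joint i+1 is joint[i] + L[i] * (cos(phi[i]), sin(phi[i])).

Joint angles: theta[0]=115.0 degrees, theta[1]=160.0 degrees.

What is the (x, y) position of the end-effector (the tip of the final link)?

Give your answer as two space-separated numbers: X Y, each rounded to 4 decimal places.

Answer: -3.7416 1.9541

Derivation:
joint[0] = (0.0000, 0.0000)  (base)
link 0: phi[0] = 115 = 115 deg
  cos(115 deg) = -0.4226, sin(115 deg) = 0.9063
  joint[1] = (0.0000, 0.0000) + 10.4 * (-0.4226, 0.9063) = (0.0000 + -4.3952, 0.0000 + 9.4256) = (-4.3952, 9.4256)
link 1: phi[1] = 115 + 160 = 275 deg
  cos(275 deg) = 0.0872, sin(275 deg) = -0.9962
  joint[2] = (-4.3952, 9.4256) + 7.5 * (0.0872, -0.9962) = (-4.3952 + 0.6537, 9.4256 + -7.4715) = (-3.7416, 1.9541)
End effector: (-3.7416, 1.9541)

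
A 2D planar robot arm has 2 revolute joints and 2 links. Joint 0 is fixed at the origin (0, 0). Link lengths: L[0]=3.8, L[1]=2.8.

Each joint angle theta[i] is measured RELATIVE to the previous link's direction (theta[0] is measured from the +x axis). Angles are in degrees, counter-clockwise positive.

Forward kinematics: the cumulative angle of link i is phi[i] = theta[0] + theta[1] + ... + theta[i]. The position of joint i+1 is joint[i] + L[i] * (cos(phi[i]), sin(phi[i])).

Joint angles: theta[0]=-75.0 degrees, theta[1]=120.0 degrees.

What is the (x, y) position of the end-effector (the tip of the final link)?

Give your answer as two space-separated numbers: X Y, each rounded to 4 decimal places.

Answer: 2.9634 -1.6906

Derivation:
joint[0] = (0.0000, 0.0000)  (base)
link 0: phi[0] = -75 = -75 deg
  cos(-75 deg) = 0.2588, sin(-75 deg) = -0.9659
  joint[1] = (0.0000, 0.0000) + 3.8 * (0.2588, -0.9659) = (0.0000 + 0.9835, 0.0000 + -3.6705) = (0.9835, -3.6705)
link 1: phi[1] = -75 + 120 = 45 deg
  cos(45 deg) = 0.7071, sin(45 deg) = 0.7071
  joint[2] = (0.9835, -3.6705) + 2.8 * (0.7071, 0.7071) = (0.9835 + 1.9799, -3.6705 + 1.9799) = (2.9634, -1.6906)
End effector: (2.9634, -1.6906)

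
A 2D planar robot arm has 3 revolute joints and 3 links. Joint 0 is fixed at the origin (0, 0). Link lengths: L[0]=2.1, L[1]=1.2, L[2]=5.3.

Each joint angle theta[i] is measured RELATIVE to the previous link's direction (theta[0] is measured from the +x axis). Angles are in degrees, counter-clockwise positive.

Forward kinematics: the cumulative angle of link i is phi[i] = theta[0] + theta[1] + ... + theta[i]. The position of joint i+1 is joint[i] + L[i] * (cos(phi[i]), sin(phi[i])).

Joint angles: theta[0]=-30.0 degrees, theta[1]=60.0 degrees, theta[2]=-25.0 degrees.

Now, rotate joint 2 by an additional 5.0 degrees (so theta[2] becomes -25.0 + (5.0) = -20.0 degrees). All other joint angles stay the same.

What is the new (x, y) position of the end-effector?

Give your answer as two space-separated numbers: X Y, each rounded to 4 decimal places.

joint[0] = (0.0000, 0.0000)  (base)
link 0: phi[0] = -30 = -30 deg
  cos(-30 deg) = 0.8660, sin(-30 deg) = -0.5000
  joint[1] = (0.0000, 0.0000) + 2.1 * (0.8660, -0.5000) = (0.0000 + 1.8187, 0.0000 + -1.0500) = (1.8187, -1.0500)
link 1: phi[1] = -30 + 60 = 30 deg
  cos(30 deg) = 0.8660, sin(30 deg) = 0.5000
  joint[2] = (1.8187, -1.0500) + 1.2 * (0.8660, 0.5000) = (1.8187 + 1.0392, -1.0500 + 0.6000) = (2.8579, -0.4500)
link 2: phi[2] = -30 + 60 + -20 = 10 deg
  cos(10 deg) = 0.9848, sin(10 deg) = 0.1736
  joint[3] = (2.8579, -0.4500) + 5.3 * (0.9848, 0.1736) = (2.8579 + 5.2195, -0.4500 + 0.9203) = (8.0774, 0.4703)
End effector: (8.0774, 0.4703)

Answer: 8.0774 0.4703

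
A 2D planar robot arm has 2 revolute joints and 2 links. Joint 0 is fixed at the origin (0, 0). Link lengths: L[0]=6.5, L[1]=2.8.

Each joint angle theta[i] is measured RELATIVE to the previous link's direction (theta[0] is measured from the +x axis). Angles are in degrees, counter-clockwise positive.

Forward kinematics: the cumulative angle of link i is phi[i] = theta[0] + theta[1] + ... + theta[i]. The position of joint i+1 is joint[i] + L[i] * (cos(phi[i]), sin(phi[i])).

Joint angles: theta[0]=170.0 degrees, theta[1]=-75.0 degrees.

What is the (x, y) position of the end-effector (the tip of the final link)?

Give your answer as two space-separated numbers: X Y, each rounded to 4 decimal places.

joint[0] = (0.0000, 0.0000)  (base)
link 0: phi[0] = 170 = 170 deg
  cos(170 deg) = -0.9848, sin(170 deg) = 0.1736
  joint[1] = (0.0000, 0.0000) + 6.5 * (-0.9848, 0.1736) = (0.0000 + -6.4013, 0.0000 + 1.1287) = (-6.4013, 1.1287)
link 1: phi[1] = 170 + -75 = 95 deg
  cos(95 deg) = -0.0872, sin(95 deg) = 0.9962
  joint[2] = (-6.4013, 1.1287) + 2.8 * (-0.0872, 0.9962) = (-6.4013 + -0.2440, 1.1287 + 2.7893) = (-6.6453, 3.9181)
End effector: (-6.6453, 3.9181)

Answer: -6.6453 3.9181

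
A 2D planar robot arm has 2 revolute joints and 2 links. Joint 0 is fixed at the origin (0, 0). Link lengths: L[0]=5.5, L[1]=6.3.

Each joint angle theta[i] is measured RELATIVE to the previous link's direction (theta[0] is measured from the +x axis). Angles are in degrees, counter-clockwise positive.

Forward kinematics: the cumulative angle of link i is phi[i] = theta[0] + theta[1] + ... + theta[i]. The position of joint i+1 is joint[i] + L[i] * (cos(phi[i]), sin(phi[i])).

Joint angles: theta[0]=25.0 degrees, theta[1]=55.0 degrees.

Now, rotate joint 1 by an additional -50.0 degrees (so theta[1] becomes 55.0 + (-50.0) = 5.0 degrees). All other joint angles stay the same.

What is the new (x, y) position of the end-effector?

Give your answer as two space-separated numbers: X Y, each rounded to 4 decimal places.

Answer: 10.4407 5.4744

Derivation:
joint[0] = (0.0000, 0.0000)  (base)
link 0: phi[0] = 25 = 25 deg
  cos(25 deg) = 0.9063, sin(25 deg) = 0.4226
  joint[1] = (0.0000, 0.0000) + 5.5 * (0.9063, 0.4226) = (0.0000 + 4.9847, 0.0000 + 2.3244) = (4.9847, 2.3244)
link 1: phi[1] = 25 + 5 = 30 deg
  cos(30 deg) = 0.8660, sin(30 deg) = 0.5000
  joint[2] = (4.9847, 2.3244) + 6.3 * (0.8660, 0.5000) = (4.9847 + 5.4560, 2.3244 + 3.1500) = (10.4407, 5.4744)
End effector: (10.4407, 5.4744)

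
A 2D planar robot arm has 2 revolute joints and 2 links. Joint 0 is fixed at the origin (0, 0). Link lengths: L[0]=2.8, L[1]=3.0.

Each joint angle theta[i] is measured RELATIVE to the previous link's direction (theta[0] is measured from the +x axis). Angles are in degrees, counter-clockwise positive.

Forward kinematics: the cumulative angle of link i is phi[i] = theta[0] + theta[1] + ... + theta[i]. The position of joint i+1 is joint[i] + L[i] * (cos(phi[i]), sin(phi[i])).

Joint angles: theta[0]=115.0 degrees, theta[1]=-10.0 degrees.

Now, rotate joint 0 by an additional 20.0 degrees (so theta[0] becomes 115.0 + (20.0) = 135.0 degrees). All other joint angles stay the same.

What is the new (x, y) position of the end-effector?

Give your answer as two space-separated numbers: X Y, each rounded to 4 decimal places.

joint[0] = (0.0000, 0.0000)  (base)
link 0: phi[0] = 135 = 135 deg
  cos(135 deg) = -0.7071, sin(135 deg) = 0.7071
  joint[1] = (0.0000, 0.0000) + 2.8 * (-0.7071, 0.7071) = (0.0000 + -1.9799, 0.0000 + 1.9799) = (-1.9799, 1.9799)
link 1: phi[1] = 135 + -10 = 125 deg
  cos(125 deg) = -0.5736, sin(125 deg) = 0.8192
  joint[2] = (-1.9799, 1.9799) + 3 * (-0.5736, 0.8192) = (-1.9799 + -1.7207, 1.9799 + 2.4575) = (-3.7006, 4.4374)
End effector: (-3.7006, 4.4374)

Answer: -3.7006 4.4374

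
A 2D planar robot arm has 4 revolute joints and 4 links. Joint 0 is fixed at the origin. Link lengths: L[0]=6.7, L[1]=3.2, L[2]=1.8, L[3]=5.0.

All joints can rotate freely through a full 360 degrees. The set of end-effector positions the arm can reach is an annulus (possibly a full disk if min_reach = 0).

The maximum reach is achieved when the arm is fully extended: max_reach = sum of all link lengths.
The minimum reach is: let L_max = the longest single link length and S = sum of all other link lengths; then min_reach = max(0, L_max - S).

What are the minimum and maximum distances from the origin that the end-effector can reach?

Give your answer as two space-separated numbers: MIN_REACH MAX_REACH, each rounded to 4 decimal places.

Answer: 0.0000 16.7000

Derivation:
Link lengths: [6.7, 3.2, 1.8, 5.0]
max_reach = 6.7 + 3.2 + 1.8 + 5 = 16.7
L_max = max([6.7, 3.2, 1.8, 5.0]) = 6.7
S (sum of others) = 16.7 - 6.7 = 10
min_reach = max(0, 6.7 - 10) = max(0, -3.3) = 0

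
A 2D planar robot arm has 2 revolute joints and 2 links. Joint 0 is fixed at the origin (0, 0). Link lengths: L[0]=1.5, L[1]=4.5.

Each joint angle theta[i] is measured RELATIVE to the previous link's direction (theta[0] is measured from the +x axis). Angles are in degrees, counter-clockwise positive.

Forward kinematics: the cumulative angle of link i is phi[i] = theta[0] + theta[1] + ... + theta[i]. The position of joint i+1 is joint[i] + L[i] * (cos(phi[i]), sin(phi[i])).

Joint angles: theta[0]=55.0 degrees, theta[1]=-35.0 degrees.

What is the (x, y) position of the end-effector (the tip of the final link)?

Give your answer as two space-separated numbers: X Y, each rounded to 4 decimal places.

Answer: 5.0890 2.7678

Derivation:
joint[0] = (0.0000, 0.0000)  (base)
link 0: phi[0] = 55 = 55 deg
  cos(55 deg) = 0.5736, sin(55 deg) = 0.8192
  joint[1] = (0.0000, 0.0000) + 1.5 * (0.5736, 0.8192) = (0.0000 + 0.8604, 0.0000 + 1.2287) = (0.8604, 1.2287)
link 1: phi[1] = 55 + -35 = 20 deg
  cos(20 deg) = 0.9397, sin(20 deg) = 0.3420
  joint[2] = (0.8604, 1.2287) + 4.5 * (0.9397, 0.3420) = (0.8604 + 4.2286, 1.2287 + 1.5391) = (5.0890, 2.7678)
End effector: (5.0890, 2.7678)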